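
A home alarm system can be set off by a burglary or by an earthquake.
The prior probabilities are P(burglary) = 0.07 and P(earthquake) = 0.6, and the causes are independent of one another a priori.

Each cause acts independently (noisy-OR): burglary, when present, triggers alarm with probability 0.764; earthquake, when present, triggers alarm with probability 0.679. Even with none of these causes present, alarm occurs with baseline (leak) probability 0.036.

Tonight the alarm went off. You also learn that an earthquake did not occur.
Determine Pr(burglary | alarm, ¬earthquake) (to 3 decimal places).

Under noisy-OR, P(alarm | causes) = 1 − (1−0.036)·∏(1−qᵢ) over the active causes.
Sum P(alarm|·) weighted by the priors over both values of burglary:
  P(alarm | ¬earthquake) = 0.036×0.93 + 0.772496×0.07
        = 0.033480 + 0.054075 = 0.087555
Configurations with burglary contribute 0.054075, so
  P(burglary | alarm, ¬earthquake) = 0.054075 / 0.087555 ≈ 0.618

Pr(burglary | alarm, ¬earthquake) ≈ 0.618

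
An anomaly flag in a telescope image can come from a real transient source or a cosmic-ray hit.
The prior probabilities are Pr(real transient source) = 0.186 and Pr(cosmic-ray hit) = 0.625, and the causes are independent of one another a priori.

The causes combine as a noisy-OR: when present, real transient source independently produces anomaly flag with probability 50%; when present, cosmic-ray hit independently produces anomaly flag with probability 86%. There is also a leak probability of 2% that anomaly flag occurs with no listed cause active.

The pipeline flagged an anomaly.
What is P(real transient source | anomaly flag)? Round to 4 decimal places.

P(real transient source | anomaly flag) ≈ 0.2443

Under noisy-OR, P(anomaly flag | causes) = 1 − (1−0.02)·∏(1−qᵢ) over the active causes.
By total probability over the 4 (real transient source, cosmic-ray hit) configurations:
  P(anomaly flag) = 0.02×0.814×0.375 + 0.8628×0.814×0.625 + 0.51×0.186×0.375 + 0.9314×0.186×0.625
        = 0.006105 + 0.438949 + 0.035572 + 0.108275 = 0.588901
The terms with real transient source present sum to 0.143847, so
  P(real transient source | anomaly flag) = 0.143847 / 0.588901 ≈ 0.2443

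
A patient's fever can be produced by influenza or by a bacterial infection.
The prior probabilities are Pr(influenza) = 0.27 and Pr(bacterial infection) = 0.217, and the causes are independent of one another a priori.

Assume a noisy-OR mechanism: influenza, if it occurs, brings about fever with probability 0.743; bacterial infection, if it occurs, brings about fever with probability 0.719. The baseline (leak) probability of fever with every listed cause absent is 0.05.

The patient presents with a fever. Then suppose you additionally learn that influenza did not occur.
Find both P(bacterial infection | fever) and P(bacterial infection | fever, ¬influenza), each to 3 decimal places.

Under noisy-OR, P(fever | causes) = 1 − (1−0.05)·∏(1−qᵢ) over the active causes.
Weight on bacterial infection=true, given the evidence: 0.116122 + 0.054570 = 0.170692
Denominator P(fever): 0.05×0.73×0.783 + 0.73305×0.73×0.217 + 0.75585×0.27×0.783 + 0.931394×0.27×0.217 = 0.359066
Posterior = 0.170692 / 0.359066 ≈ 0.475

Now condition on the additional information:
Weight on bacterial infection=true, given the evidence: 0.73305·0.217 = 0.159072
The normalizing constant is 0.05·0.783 + 0.73305·0.217 = 0.198222
Posterior = 0.159072 / 0.198222 ≈ 0.802

P(bacterial infection | fever) ≈ 0.475; P(bacterial infection | fever, ¬influenza) ≈ 0.802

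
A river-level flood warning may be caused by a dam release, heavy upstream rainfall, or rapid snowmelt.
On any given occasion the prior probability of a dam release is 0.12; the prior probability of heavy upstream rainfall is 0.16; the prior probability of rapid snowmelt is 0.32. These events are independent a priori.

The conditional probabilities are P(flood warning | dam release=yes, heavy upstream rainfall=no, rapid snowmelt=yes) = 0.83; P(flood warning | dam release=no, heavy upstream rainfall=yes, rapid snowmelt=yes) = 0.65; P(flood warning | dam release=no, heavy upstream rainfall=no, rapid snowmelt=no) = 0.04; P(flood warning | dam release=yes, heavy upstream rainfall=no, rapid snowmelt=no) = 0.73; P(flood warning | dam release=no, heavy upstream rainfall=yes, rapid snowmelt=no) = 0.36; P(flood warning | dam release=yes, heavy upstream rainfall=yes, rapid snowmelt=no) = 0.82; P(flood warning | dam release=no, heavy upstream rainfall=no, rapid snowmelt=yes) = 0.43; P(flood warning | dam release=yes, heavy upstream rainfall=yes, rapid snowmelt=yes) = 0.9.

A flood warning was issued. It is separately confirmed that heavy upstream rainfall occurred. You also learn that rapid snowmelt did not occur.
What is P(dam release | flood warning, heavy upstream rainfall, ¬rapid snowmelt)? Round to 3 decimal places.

P(dam release | flood warning, heavy upstream rainfall, ¬rapid snowmelt) ≈ 0.237

Sum P(flood warning|·) weighted by the priors over both values of dam release:
  P(flood warning | heavy upstream rainfall, ¬rapid snowmelt) = 0.36·0.88 + 0.82·0.12
        = 0.316800 + 0.098400 = 0.415200
Configurations with dam release contribute 0.098400, so
  P(dam release | flood warning, heavy upstream rainfall, ¬rapid snowmelt) = 0.098400 / 0.415200 ≈ 0.237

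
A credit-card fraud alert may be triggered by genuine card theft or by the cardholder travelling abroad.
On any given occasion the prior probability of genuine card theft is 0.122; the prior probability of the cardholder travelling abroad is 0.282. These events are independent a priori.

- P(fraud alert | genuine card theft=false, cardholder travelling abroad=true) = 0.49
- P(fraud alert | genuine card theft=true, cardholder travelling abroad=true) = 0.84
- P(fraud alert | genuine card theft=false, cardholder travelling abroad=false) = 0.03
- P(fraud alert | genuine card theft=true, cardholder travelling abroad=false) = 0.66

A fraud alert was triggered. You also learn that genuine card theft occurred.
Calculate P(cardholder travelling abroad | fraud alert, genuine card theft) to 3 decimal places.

Numerator (weight on configurations with cardholder travelling abroad): 0.84×0.282 = 0.236880
Denominator P(fraud alert | genuine card theft): 0.66×0.718 + 0.84×0.282 = 0.710760
Posterior = 0.236880 / 0.710760 ≈ 0.333

P(cardholder travelling abroad | fraud alert, genuine card theft) ≈ 0.333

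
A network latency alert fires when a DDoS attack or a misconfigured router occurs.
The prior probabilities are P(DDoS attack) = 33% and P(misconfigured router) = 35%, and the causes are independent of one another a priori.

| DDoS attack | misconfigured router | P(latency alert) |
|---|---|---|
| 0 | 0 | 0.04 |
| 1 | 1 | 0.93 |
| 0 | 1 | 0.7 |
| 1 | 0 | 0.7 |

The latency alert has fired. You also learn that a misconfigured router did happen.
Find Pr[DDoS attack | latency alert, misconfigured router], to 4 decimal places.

Weight on DDoS attack=true, given the evidence: 0.93×0.33 = 0.306900
The normalizing constant is 0.7×0.67 + 0.93×0.33 = 0.775900
Posterior = 0.306900 / 0.775900 ≈ 0.3955

Pr[DDoS attack | latency alert, misconfigured router] ≈ 0.3955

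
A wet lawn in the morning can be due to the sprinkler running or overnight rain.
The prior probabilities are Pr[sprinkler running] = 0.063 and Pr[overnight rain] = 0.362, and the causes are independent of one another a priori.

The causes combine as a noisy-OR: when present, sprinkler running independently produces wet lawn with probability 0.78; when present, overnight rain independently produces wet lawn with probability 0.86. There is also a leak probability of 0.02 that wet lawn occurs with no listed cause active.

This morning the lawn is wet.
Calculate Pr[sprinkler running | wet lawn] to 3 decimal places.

Under noisy-OR, P(wet lawn | causes) = 1 − (1−0.02)·∏(1−qᵢ) over the active causes.
P(wet lawn) = 0.02×0.937×0.638 + 0.8628×0.937×0.362 + 0.7844×0.063×0.638 + 0.969816×0.063×0.362 = 0.011956 + 0.292657 + 0.031528 + 0.022118 = 0.358259
The sprinkler running-present share is 0.031528 + 0.022118 = 0.053646.
So P(sprinkler running | wet lawn) = 0.053646/0.358259 ≈ 0.150.

Pr[sprinkler running | wet lawn] ≈ 0.150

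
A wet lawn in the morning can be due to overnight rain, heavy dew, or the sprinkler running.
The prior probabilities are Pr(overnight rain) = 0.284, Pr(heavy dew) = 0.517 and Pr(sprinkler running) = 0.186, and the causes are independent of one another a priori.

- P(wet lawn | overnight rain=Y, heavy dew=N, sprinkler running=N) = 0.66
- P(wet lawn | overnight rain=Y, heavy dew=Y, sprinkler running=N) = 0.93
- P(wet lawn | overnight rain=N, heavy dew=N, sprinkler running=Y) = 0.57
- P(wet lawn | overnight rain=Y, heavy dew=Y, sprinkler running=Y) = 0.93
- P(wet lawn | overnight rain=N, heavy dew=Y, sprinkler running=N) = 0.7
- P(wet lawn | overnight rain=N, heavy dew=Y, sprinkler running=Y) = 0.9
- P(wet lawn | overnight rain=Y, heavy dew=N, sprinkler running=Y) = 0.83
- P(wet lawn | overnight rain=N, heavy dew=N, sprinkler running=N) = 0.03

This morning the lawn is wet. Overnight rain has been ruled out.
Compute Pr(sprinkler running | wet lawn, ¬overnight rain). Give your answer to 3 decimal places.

Pr(sprinkler running | wet lawn, ¬overnight rain) ≈ 0.310

P(wet lawn | ¬overnight rain) = 0.03×0.483×0.814 + 0.57×0.483×0.186 + 0.7×0.517×0.814 + 0.9×0.517×0.186 = 0.011795 + 0.051208 + 0.294587 + 0.086546 = 0.444136
The sprinkler running-present share is 0.051208 + 0.086546 = 0.137754.
P(sprinkler running | wet lawn, ¬overnight rain) = 0.137754 / 0.444136 ≈ 0.310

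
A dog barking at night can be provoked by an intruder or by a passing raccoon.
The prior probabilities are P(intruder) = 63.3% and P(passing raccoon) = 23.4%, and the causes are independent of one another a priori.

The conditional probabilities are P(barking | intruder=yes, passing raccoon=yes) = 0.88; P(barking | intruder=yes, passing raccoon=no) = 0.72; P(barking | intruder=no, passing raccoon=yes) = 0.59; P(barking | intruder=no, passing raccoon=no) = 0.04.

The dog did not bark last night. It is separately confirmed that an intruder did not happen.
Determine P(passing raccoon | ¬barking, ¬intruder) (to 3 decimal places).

For the numerator, keep only passing raccoon=true terms: 0.41·0.234 = 0.095940
The normalizing constant is 0.96·0.766 + 0.41·0.234 = 0.831300
P(passing raccoon | ¬barking, ¬intruder) = 0.095940/0.831300 ≈ 0.115

P(passing raccoon | ¬barking, ¬intruder) ≈ 0.115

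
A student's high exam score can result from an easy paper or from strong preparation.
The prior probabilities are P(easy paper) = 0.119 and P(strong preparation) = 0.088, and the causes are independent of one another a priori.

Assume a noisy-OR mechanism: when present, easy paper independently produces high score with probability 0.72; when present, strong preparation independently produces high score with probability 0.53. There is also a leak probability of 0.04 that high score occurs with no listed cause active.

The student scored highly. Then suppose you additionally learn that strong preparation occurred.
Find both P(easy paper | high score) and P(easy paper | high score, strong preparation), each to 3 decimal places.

P(easy paper | high score) ≈ 0.542; P(easy paper | high score, strong preparation) ≈ 0.177

Under noisy-OR, P(high score | causes) = 1 − (1−0.04)·∏(1−qᵢ) over the active causes.
P(high score) = 0.04×0.881×0.912 + 0.5488×0.881×0.088 + 0.7312×0.119×0.912 + 0.873664×0.119×0.088 = 0.032139 + 0.042547 + 0.079356 + 0.009149 = 0.163191
Restricting to configurations with easy paper present: 0.079356 + 0.009149 = 0.088505.
So P(easy paper | high score) = 0.088505/0.163191 ≈ 0.542.

Now also conditioning on strong preparation=true:
Sum P(high score|·) weighted by the priors over both values of easy paper:
  P(high score | strong preparation) = 0.5488·0.881 + 0.873664·0.119
        = 0.483493 + 0.103966 = 0.587459
Keeping only the easy paper-present terms gives 0.103966, so
  P(easy paper | high score, strong preparation) = 0.103966 / 0.587459 ≈ 0.177
— strong preparation explains away the evidence for easy paper.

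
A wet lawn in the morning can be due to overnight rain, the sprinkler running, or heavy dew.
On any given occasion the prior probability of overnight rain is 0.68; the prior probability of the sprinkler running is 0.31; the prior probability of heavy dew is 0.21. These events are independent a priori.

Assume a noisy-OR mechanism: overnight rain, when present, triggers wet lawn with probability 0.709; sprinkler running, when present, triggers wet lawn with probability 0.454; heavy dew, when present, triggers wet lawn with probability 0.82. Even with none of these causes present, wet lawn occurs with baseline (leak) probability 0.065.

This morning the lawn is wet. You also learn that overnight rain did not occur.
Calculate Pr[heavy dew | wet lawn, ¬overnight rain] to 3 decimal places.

Under noisy-OR, P(wet lawn | causes) = 1 − (1−0.065)·∏(1−qᵢ) over the active causes.
Numerator (weight on configurations with heavy dew): 0.120513 + 0.059118 = 0.179631
Denominator P(wet lawn | ¬overnight rain): 0.065·0.69·0.79 + 0.8317·0.69·0.21 + 0.48949·0.31·0.79 + 0.908108·0.31·0.21 = 0.334939
Posterior = 0.179631 / 0.334939 ≈ 0.536

Pr[heavy dew | wet lawn, ¬overnight rain] ≈ 0.536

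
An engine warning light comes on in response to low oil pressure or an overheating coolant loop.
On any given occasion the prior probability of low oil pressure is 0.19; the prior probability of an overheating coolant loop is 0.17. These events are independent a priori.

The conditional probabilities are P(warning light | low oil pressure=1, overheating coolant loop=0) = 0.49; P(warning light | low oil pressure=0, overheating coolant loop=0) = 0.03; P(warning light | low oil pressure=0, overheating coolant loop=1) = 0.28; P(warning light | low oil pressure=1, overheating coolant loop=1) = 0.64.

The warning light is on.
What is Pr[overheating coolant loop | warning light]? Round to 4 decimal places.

P(warning light) = 0.03×0.81×0.83 + 0.28×0.81×0.17 + 0.49×0.19×0.83 + 0.64×0.19×0.17 = 0.020169 + 0.038556 + 0.077273 + 0.020672 = 0.156670
Restricting to configurations with overheating coolant loop present: 0.038556 + 0.020672 = 0.059228.
So P(overheating coolant loop | warning light) = 0.059228/0.156670 ≈ 0.3780.

Pr[overheating coolant loop | warning light] ≈ 0.3780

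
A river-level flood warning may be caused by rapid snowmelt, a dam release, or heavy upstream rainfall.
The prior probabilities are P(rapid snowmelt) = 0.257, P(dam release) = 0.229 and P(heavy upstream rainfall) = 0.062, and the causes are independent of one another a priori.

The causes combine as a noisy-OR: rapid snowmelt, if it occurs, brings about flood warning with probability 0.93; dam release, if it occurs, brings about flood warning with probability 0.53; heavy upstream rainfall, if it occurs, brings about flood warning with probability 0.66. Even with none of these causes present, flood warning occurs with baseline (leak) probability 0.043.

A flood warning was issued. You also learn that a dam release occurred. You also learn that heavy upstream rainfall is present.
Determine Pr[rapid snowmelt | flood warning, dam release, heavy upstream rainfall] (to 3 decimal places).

Under noisy-OR, P(flood warning | causes) = 1 − (1−0.043)·∏(1−qᵢ) over the active causes.
Weight on rapid snowmelt=true, given the evidence: 0.989295×0.257 = 0.254249
The normalizing constant is 0.847071×0.743 + 0.989295×0.257 = 0.883623
P(rapid snowmelt | flood warning, dam release, heavy upstream rainfall) = 0.254249/0.883623 ≈ 0.288

Pr[rapid snowmelt | flood warning, dam release, heavy upstream rainfall] ≈ 0.288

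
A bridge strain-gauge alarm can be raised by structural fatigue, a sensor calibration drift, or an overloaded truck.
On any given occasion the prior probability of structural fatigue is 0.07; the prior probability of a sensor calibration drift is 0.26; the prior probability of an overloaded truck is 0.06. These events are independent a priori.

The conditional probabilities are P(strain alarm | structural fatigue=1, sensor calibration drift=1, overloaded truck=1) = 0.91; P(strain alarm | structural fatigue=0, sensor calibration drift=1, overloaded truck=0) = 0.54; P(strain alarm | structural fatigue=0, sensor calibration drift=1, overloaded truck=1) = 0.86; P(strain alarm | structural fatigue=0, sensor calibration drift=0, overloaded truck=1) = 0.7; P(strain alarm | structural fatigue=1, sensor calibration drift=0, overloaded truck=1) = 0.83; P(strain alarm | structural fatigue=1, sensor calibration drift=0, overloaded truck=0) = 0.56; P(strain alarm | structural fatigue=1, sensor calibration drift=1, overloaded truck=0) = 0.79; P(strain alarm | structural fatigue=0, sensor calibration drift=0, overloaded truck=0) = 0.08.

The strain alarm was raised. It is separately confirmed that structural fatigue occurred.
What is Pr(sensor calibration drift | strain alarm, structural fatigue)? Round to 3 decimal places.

Pr(sensor calibration drift | strain alarm, structural fatigue) ≈ 0.327

For the numerator, keep only sensor calibration drift=true terms: 0.193076 + 0.014196 = 0.207272
Denominator P(strain alarm | structural fatigue): 0.56×0.74×0.94 + 0.83×0.74×0.06 + 0.79×0.26×0.94 + 0.91×0.26×0.06 = 0.633660
P(sensor calibration drift | strain alarm, structural fatigue) = 0.207272/0.633660 ≈ 0.327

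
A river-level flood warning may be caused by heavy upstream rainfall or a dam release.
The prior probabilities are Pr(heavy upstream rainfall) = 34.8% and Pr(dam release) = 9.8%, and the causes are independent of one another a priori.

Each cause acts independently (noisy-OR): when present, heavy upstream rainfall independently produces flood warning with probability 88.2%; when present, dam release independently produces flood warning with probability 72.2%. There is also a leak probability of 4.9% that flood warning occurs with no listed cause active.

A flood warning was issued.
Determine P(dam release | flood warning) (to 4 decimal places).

Under noisy-OR, P(flood warning | causes) = 1 − (1−0.049)·∏(1−qᵢ) over the active causes.
P(flood warning) = 0.049·0.652·0.902 + 0.735622·0.652·0.098 + 0.887782·0.348·0.902 + 0.968803·0.348·0.098 = 0.028817 + 0.047003 + 0.278671 + 0.033040 = 0.387531
The dam release-present share is 0.047003 + 0.033040 = 0.080043.
P(dam release | flood warning) = 0.080043 / 0.387531 ≈ 0.2065

P(dam release | flood warning) ≈ 0.2065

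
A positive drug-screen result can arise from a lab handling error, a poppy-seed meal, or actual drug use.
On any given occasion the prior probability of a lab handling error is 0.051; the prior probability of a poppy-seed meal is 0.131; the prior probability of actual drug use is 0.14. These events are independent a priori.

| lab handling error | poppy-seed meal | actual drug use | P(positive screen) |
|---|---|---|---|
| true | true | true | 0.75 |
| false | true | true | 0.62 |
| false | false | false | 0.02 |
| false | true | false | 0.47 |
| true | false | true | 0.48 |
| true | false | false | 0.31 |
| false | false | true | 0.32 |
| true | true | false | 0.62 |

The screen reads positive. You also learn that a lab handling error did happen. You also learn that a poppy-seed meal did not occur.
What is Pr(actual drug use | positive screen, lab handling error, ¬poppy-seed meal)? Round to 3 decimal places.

Pr(actual drug use | positive screen, lab handling error, ¬poppy-seed meal) ≈ 0.201

For the numerator, keep only actual drug use=true terms: 0.48·0.14 = 0.067200
The normalizing constant is 0.31·0.86 + 0.48·0.14 = 0.333800
P(actual drug use | positive screen, lab handling error, ¬poppy-seed meal) = 0.067200/0.333800 ≈ 0.201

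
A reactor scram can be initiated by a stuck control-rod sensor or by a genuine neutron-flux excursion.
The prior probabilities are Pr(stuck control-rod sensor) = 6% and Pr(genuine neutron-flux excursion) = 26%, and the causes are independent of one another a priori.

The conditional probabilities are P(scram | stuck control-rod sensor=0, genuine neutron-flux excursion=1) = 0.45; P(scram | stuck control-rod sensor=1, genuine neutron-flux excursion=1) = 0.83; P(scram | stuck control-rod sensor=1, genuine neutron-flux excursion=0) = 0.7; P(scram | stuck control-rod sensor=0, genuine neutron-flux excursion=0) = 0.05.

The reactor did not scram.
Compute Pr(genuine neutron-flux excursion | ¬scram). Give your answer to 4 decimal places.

P(¬scram) = 0.95*0.94*0.74 + 0.55*0.94*0.26 + 0.3*0.06*0.74 + 0.17*0.06*0.26 = 0.660820 + 0.134420 + 0.013320 + 0.002652 = 0.811212
Of this, 0.137072 comes from 0.134420 + 0.002652 (the genuine neutron-flux excursion=true cases).
So P(genuine neutron-flux excursion | ¬scram) = 0.137072/0.811212 ≈ 0.1690.

Pr(genuine neutron-flux excursion | ¬scram) ≈ 0.1690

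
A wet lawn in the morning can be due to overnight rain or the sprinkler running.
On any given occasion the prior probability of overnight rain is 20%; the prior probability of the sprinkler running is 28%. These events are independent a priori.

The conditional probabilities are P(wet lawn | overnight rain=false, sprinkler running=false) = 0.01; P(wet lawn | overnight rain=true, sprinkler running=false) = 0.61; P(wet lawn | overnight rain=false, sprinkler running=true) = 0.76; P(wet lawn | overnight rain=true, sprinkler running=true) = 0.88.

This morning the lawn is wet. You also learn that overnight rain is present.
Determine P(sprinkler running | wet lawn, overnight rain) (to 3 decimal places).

P(sprinkler running | wet lawn, overnight rain) ≈ 0.359

Weight on sprinkler running=true, given the evidence: 0.88·0.28 = 0.246400
Normalizer over all consistent configurations: 0.61·0.72 + 0.88·0.28 = 0.685600
Posterior = 0.246400 / 0.685600 ≈ 0.359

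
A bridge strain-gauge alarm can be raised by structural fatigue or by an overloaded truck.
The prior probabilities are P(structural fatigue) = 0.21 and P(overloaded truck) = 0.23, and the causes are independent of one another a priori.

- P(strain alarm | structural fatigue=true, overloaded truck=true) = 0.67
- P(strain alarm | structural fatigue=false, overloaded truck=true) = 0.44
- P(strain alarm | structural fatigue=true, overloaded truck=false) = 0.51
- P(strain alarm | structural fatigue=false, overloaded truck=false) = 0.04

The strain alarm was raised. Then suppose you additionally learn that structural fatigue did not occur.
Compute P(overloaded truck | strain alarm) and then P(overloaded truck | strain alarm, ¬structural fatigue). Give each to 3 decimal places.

P(overloaded truck | strain alarm) ≈ 0.513; P(overloaded truck | strain alarm, ¬structural fatigue) ≈ 0.767

P(strain alarm) = 0.04·0.79·0.77 + 0.44·0.79·0.23 + 0.51·0.21·0.77 + 0.67·0.21·0.23 = 0.024332 + 0.079948 + 0.082467 + 0.032361 = 0.219108
Of this, 0.112309 comes from 0.079948 + 0.032361 (the overloaded truck=true cases).
P(overloaded truck | strain alarm) = 0.112309 / 0.219108 ≈ 0.513

Now also conditioning on structural fatigue≠true:
P(strain alarm | ¬structural fatigue) = 0.04×0.77 + 0.44×0.23 = 0.030800 + 0.101200 = 0.132000
The overloaded truck-present share is 0.44×0.23 = 0.101200.
So P(overloaded truck | strain alarm, ¬structural fatigue) = 0.101200/0.132000 ≈ 0.767.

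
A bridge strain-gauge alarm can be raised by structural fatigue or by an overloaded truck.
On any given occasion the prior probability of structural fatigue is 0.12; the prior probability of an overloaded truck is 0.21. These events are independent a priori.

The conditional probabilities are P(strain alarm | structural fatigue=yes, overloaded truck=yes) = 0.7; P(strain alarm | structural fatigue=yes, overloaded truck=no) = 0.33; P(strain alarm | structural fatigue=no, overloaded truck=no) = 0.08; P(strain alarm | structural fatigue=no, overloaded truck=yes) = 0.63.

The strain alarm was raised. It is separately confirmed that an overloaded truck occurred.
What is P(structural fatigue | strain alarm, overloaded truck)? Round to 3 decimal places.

Weight on structural fatigue=true, given the evidence: 0.7·0.12 = 0.084000
Denominator P(strain alarm | overloaded truck): 0.63·0.88 + 0.7·0.12 = 0.638400
P(structural fatigue | strain alarm, overloaded truck) = 0.084000/0.638400 ≈ 0.132

P(structural fatigue | strain alarm, overloaded truck) ≈ 0.132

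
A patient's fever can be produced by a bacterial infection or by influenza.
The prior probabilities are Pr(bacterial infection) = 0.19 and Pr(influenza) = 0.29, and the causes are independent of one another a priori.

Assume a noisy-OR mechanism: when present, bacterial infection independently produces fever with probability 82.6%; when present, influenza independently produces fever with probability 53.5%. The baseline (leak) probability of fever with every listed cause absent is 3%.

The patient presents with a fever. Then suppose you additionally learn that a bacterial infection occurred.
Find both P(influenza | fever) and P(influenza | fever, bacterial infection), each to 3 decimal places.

P(influenza | fever) ≈ 0.581; P(influenza | fever, bacterial infection) ≈ 0.312

Under noisy-OR, P(fever | causes) = 1 − (1−0.03)·∏(1−qᵢ) over the active causes.
Numerator (weight on configurations with influenza): 0.128948 + 0.050776 = 0.179724
Denominator P(fever): 0.03*0.81*0.71 + 0.54895*0.81*0.29 + 0.83122*0.19*0.71 + 0.921517*0.19*0.29 = 0.309109
P(influenza | fever) = 0.179724/0.309109 ≈ 0.581

Now condition on the additional information:
P(fever | bacterial infection) = 0.83122×0.71 + 0.921517×0.29 = 0.590166 + 0.267240 = 0.857406
Restricting to configurations with influenza present: 0.921517×0.29 = 0.267240.
Hence the posterior is 0.267240/0.857406 ≈ 0.312.
The drop from 0.581 to 0.312 is the explaining-away (discounting) effect.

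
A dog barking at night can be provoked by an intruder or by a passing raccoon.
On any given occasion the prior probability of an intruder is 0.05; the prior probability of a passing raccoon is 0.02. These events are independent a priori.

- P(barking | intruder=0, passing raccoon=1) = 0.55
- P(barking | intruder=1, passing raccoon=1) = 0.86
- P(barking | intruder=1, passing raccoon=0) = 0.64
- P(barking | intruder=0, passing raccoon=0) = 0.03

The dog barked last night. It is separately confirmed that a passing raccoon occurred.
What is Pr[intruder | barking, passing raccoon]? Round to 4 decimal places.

Pr[intruder | barking, passing raccoon] ≈ 0.0760

By total probability over both values of intruder:
  P(barking | passing raccoon) = 0.55·0.95 + 0.86·0.05
        = 0.522500 + 0.043000 = 0.565500
Keeping only the intruder-present terms gives 0.043000, so
  P(intruder | barking, passing raccoon) = 0.043000 / 0.565500 ≈ 0.0760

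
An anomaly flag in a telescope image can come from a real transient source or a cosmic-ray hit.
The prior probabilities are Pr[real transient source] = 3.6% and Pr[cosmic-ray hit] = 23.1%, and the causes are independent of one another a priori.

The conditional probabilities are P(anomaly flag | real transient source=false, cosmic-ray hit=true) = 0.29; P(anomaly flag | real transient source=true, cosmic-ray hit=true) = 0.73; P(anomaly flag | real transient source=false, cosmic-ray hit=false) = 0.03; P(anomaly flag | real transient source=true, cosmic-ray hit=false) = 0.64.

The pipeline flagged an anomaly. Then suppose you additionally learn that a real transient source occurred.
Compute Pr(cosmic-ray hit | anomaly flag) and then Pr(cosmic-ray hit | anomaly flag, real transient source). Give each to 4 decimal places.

Pr(cosmic-ray hit | anomaly flag) ≈ 0.6387; Pr(cosmic-ray hit | anomaly flag, real transient source) ≈ 0.2552

P(anomaly flag) = 0.03*0.964*0.769 + 0.29*0.964*0.231 + 0.64*0.036*0.769 + 0.73*0.036*0.231 = 0.022239 + 0.064578 + 0.017718 + 0.006071 = 0.110606
The cosmic-ray hit-present share is 0.064578 + 0.006071 = 0.070649.
Hence the posterior is 0.070649/0.110606 ≈ 0.6387.

Now condition on the additional information:
Weight on cosmic-ray hit=true, given the evidence: 0.73×0.231 = 0.168630
The normalizing constant is 0.64×0.769 + 0.73×0.231 = 0.660790
P(cosmic-ray hit | anomaly flag, real transient source) = 0.168630/0.660790 ≈ 0.2552
— real transient source explains away the evidence for cosmic-ray hit.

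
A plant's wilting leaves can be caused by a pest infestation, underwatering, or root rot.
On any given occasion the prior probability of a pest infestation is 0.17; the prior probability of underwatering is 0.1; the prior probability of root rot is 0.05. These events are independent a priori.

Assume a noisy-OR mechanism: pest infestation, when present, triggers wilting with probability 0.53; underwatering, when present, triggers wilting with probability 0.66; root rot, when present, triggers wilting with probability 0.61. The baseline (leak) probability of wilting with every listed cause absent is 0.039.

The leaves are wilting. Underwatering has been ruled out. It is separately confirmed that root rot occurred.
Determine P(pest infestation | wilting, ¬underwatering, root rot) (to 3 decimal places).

Under noisy-OR, P(wilting | causes) = 1 − (1−0.039)·∏(1−qᵢ) over the active causes.
P(wilting | ¬underwatering, root rot) = 0.62521·0.83 + 0.823849·0.17 = 0.518924 + 0.140054 = 0.658978
Of this, 0.140054 comes from 0.823849·0.17 (the pest infestation=true cases).
Hence the posterior is 0.140054/0.658978 ≈ 0.213.

P(pest infestation | wilting, ¬underwatering, root rot) ≈ 0.213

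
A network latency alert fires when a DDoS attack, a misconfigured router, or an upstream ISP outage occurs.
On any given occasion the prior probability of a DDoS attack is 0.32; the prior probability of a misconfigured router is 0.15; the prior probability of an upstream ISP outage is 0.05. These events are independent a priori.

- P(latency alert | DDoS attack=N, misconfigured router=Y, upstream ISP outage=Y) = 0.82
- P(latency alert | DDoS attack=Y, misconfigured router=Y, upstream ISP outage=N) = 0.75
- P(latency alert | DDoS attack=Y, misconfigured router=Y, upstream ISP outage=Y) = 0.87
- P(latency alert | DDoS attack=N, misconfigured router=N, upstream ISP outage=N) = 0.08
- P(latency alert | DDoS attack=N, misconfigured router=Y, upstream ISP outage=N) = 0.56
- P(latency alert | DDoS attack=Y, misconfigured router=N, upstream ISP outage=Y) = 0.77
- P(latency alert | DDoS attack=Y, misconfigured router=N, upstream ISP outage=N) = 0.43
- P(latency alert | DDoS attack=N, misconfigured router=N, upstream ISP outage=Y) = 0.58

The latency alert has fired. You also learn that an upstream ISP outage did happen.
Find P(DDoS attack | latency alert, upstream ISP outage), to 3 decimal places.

P(DDoS attack | latency alert, upstream ISP outage) ≈ 0.375

By total probability over the 4 (DDoS attack, misconfigured router) configurations:
  P(latency alert | upstream ISP outage) = 0.58·0.68·0.85 + 0.82·0.68·0.15 + 0.77·0.32·0.85 + 0.87·0.32·0.15
        = 0.335240 + 0.083640 + 0.209440 + 0.041760 = 0.670080
Configurations with DDoS attack contribute 0.251200, so
  P(DDoS attack | latency alert, upstream ISP outage) = 0.251200 / 0.670080 ≈ 0.375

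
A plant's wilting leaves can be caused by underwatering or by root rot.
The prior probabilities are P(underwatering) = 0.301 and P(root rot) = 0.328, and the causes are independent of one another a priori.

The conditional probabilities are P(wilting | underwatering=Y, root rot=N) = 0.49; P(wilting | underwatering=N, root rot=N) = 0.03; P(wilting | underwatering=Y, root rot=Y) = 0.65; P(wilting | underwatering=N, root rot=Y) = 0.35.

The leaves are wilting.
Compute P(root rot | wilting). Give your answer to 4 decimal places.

P(wilting) = 0.03*0.699*0.672 + 0.35*0.699*0.328 + 0.49*0.301*0.672 + 0.65*0.301*0.328 = 0.014092 + 0.080245 + 0.099113 + 0.064173 = 0.257623
Restricting to configurations with root rot present: 0.080245 + 0.064173 = 0.144418.
So P(root rot | wilting) = 0.144418/0.257623 ≈ 0.5606.

P(root rot | wilting) ≈ 0.5606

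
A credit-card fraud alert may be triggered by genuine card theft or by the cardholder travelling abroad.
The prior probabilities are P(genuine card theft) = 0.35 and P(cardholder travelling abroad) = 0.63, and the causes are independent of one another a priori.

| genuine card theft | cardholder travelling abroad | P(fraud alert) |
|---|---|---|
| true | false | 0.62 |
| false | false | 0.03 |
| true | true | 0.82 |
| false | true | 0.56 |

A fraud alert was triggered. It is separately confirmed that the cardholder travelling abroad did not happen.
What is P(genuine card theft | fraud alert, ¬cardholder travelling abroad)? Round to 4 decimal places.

P(genuine card theft | fraud alert, ¬cardholder travelling abroad) ≈ 0.9175

Sum P(fraud alert|·) weighted by the priors over both values of genuine card theft:
  P(fraud alert | ¬cardholder travelling abroad) = 0.03*0.65 + 0.62*0.35
        = 0.019500 + 0.217000 = 0.236500
Keeping only the genuine card theft-present terms gives 0.217000, so
  P(genuine card theft | fraud alert, ¬cardholder travelling abroad) = 0.217000 / 0.236500 ≈ 0.9175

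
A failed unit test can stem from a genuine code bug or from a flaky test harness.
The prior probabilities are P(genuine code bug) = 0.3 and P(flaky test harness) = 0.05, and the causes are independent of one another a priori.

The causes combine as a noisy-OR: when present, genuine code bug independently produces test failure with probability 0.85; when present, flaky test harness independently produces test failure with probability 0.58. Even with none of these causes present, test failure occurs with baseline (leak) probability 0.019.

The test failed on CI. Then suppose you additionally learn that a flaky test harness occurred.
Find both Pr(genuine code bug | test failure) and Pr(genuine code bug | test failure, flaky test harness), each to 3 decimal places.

Pr(genuine code bug | test failure) ≈ 0.886; Pr(genuine code bug | test failure, flaky test harness) ≈ 0.406

Under noisy-OR, P(test failure | causes) = 1 − (1−0.019)·∏(1−qᵢ) over the active causes.
P(test failure) = 0.019·0.7·0.95 + 0.58798·0.7·0.05 + 0.85285·0.3·0.95 + 0.938197·0.3·0.05 = 0.012635 + 0.020579 + 0.243062 + 0.014073 = 0.290349
The genuine code bug-present share is 0.243062 + 0.014073 = 0.257135.
So P(genuine code bug | test failure) = 0.257135/0.290349 ≈ 0.886.

With the extra evidence:
Sum P(test failure|·) weighted by the priors over both values of genuine code bug:
  P(test failure | flaky test harness) = 0.58798*0.7 + 0.938197*0.3
        = 0.411586 + 0.281459 = 0.693045
The terms with genuine code bug present sum to 0.281459, so
  P(genuine code bug | test failure, flaky test harness) = 0.281459 / 0.693045 ≈ 0.406
Conditioning on flaky test harness lowers the posterior on genuine code bug: the classic explaining-away effect in a common-effect structure.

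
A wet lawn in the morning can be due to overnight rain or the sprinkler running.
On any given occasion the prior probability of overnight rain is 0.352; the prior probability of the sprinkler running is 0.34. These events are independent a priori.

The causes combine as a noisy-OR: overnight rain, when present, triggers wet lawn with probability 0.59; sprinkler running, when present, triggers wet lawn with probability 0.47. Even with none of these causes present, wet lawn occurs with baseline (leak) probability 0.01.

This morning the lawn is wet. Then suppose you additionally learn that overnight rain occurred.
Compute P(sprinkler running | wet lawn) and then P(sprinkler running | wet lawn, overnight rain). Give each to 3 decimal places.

Under noisy-OR, P(wet lawn | causes) = 1 − (1−0.01)·∏(1−qᵢ) over the active causes.
Sum P(wet lawn|·) weighted by the priors over the 4 (overnight rain, sprinkler running) configurations:
  P(wet lawn) = 0.01·0.648·0.66 + 0.4753·0.648·0.34 + 0.5941·0.352·0.66 + 0.784873·0.352·0.34
        = 0.004277 + 0.104718 + 0.138021 + 0.093934 = 0.340950
Configurations with sprinkler running contribute 0.198652, so
  P(sprinkler running | wet lawn) = 0.198652 / 0.340950 ≈ 0.583

Now condition on the additional information:
Numerator (weight on configurations with sprinkler running): 0.784873·0.34 = 0.266857
Denominator P(wet lawn | overnight rain): 0.5941·0.66 + 0.784873·0.34 = 0.658963
Posterior = 0.266857 / 0.658963 ≈ 0.405

P(sprinkler running | wet lawn) ≈ 0.583; P(sprinkler running | wet lawn, overnight rain) ≈ 0.405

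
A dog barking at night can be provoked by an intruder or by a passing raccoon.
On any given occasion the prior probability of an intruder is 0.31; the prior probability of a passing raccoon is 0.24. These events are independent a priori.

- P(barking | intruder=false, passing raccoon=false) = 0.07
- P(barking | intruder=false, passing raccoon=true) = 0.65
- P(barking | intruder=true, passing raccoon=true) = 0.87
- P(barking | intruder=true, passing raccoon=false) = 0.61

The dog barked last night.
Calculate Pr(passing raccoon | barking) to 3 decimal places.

Pr(passing raccoon | barking) ≈ 0.489

Numerator (weight on configurations with passing raccoon): 0.107640 + 0.064728 = 0.172368
The normalizing constant is 0.07*0.69*0.76 + 0.65*0.69*0.24 + 0.61*0.31*0.76 + 0.87*0.31*0.24 = 0.352792
P(passing raccoon | barking) = 0.172368/0.352792 ≈ 0.489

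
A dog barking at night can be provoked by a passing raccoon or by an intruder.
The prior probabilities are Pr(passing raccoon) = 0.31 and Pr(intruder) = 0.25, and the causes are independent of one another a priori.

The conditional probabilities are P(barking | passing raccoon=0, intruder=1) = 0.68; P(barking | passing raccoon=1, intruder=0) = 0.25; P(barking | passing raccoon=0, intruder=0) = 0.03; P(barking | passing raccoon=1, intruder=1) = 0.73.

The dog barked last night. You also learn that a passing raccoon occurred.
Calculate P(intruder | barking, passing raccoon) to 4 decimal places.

P(barking | passing raccoon) = 0.25·0.75 + 0.73·0.25 = 0.187500 + 0.182500 = 0.370000
Of this, 0.182500 comes from 0.73·0.25 (the intruder=true cases).
So P(intruder | barking, passing raccoon) = 0.182500/0.370000 ≈ 0.4932.

P(intruder | barking, passing raccoon) ≈ 0.4932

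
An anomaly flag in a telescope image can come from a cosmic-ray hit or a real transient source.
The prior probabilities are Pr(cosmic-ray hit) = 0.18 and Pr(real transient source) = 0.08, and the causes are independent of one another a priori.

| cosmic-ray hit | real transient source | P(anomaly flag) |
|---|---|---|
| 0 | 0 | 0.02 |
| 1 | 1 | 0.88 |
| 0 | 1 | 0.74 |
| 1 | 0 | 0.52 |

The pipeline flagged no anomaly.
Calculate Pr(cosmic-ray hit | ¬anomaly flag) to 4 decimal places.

Pr(cosmic-ray hit | ¬anomaly flag) ≈ 0.0970

P(¬anomaly flag) = 0.98*0.82*0.92 + 0.26*0.82*0.08 + 0.48*0.18*0.92 + 0.12*0.18*0.08 = 0.739312 + 0.017056 + 0.079488 + 0.001728 = 0.837584
Restricting to configurations with cosmic-ray hit present: 0.079488 + 0.001728 = 0.081216.
Hence the posterior is 0.081216/0.837584 ≈ 0.0970.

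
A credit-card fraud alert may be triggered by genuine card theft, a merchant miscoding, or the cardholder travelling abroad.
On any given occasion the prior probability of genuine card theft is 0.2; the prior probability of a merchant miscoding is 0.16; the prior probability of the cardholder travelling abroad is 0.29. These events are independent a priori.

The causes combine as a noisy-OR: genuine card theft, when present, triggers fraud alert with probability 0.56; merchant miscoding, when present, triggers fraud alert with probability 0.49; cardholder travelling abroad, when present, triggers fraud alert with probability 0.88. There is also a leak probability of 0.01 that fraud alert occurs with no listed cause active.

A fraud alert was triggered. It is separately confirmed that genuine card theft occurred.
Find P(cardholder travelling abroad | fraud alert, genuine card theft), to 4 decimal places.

Under noisy-OR, P(fraud alert | causes) = 1 − (1−0.01)·∏(1−qᵢ) over the active causes.
P(fraud alert | genuine card theft) = 0.5644×0.84×0.71 + 0.947728×0.84×0.29 + 0.777844×0.16×0.71 + 0.973341×0.16×0.29 = 0.336608 + 0.230867 + 0.088363 + 0.045163 = 0.701001
Restricting to configurations with cardholder travelling abroad present: 0.230867 + 0.045163 = 0.276030.
P(cardholder travelling abroad | fraud alert, genuine card theft) = 0.276030 / 0.701001 ≈ 0.3938

P(cardholder travelling abroad | fraud alert, genuine card theft) ≈ 0.3938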